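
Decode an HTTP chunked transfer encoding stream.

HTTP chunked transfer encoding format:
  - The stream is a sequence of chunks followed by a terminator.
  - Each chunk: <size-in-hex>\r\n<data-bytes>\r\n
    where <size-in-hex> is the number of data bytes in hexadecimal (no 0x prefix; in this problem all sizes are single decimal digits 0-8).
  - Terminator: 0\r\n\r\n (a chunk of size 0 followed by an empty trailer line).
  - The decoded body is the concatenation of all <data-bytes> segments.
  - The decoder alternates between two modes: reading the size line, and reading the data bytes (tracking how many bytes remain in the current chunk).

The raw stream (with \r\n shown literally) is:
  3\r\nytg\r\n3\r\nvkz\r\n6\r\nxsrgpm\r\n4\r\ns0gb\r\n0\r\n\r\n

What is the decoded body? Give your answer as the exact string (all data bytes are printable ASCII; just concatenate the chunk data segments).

Chunk 1: stream[0..1]='3' size=0x3=3, data at stream[3..6]='ytg' -> body[0..3], body so far='ytg'
Chunk 2: stream[8..9]='3' size=0x3=3, data at stream[11..14]='vkz' -> body[3..6], body so far='ytgvkz'
Chunk 3: stream[16..17]='6' size=0x6=6, data at stream[19..25]='xsrgpm' -> body[6..12], body so far='ytgvkzxsrgpm'
Chunk 4: stream[27..28]='4' size=0x4=4, data at stream[30..34]='s0gb' -> body[12..16], body so far='ytgvkzxsrgpms0gb'
Chunk 5: stream[36..37]='0' size=0 (terminator). Final body='ytgvkzxsrgpms0gb' (16 bytes)

Answer: ytgvkzxsrgpms0gb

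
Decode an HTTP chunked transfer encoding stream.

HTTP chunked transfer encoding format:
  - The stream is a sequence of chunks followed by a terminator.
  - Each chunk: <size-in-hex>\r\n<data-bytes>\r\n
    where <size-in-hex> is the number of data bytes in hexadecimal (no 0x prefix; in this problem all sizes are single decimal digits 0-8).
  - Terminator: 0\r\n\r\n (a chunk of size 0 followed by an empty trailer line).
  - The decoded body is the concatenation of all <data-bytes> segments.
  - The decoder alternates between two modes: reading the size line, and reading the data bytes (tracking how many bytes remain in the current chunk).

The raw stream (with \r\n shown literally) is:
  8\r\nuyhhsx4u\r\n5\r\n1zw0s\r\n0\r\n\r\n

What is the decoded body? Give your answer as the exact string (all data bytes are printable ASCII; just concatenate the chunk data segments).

Answer: uyhhsx4u1zw0s

Derivation:
Chunk 1: stream[0..1]='8' size=0x8=8, data at stream[3..11]='uyhhsx4u' -> body[0..8], body so far='uyhhsx4u'
Chunk 2: stream[13..14]='5' size=0x5=5, data at stream[16..21]='1zw0s' -> body[8..13], body so far='uyhhsx4u1zw0s'
Chunk 3: stream[23..24]='0' size=0 (terminator). Final body='uyhhsx4u1zw0s' (13 bytes)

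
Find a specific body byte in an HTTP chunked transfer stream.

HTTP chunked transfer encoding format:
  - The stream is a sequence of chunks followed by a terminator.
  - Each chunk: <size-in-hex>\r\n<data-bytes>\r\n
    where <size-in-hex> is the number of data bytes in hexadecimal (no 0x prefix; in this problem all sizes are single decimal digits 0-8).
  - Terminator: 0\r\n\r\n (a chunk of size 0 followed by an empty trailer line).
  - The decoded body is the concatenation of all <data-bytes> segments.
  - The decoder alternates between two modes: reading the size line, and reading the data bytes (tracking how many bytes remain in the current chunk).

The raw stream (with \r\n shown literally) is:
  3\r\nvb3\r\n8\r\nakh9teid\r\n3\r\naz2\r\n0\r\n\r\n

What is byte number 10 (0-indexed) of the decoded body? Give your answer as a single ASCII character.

Answer: d

Derivation:
Chunk 1: stream[0..1]='3' size=0x3=3, data at stream[3..6]='vb3' -> body[0..3], body so far='vb3'
Chunk 2: stream[8..9]='8' size=0x8=8, data at stream[11..19]='akh9teid' -> body[3..11], body so far='vb3akh9teid'
Chunk 3: stream[21..22]='3' size=0x3=3, data at stream[24..27]='az2' -> body[11..14], body so far='vb3akh9teidaz2'
Chunk 4: stream[29..30]='0' size=0 (terminator). Final body='vb3akh9teidaz2' (14 bytes)
Body byte 10 = 'd'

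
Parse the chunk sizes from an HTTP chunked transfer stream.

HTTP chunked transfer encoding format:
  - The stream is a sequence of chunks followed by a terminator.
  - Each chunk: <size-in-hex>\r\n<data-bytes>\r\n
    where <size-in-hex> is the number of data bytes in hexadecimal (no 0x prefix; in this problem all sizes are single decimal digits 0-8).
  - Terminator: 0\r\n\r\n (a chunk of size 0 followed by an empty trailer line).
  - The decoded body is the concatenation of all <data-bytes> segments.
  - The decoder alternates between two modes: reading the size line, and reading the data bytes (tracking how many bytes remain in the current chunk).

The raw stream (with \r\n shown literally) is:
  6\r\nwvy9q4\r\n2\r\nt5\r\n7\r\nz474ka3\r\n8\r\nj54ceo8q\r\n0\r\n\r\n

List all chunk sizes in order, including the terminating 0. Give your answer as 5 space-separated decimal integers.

Chunk 1: stream[0..1]='6' size=0x6=6, data at stream[3..9]='wvy9q4' -> body[0..6], body so far='wvy9q4'
Chunk 2: stream[11..12]='2' size=0x2=2, data at stream[14..16]='t5' -> body[6..8], body so far='wvy9q4t5'
Chunk 3: stream[18..19]='7' size=0x7=7, data at stream[21..28]='z474ka3' -> body[8..15], body so far='wvy9q4t5z474ka3'
Chunk 4: stream[30..31]='8' size=0x8=8, data at stream[33..41]='j54ceo8q' -> body[15..23], body so far='wvy9q4t5z474ka3j54ceo8q'
Chunk 5: stream[43..44]='0' size=0 (terminator). Final body='wvy9q4t5z474ka3j54ceo8q' (23 bytes)

Answer: 6 2 7 8 0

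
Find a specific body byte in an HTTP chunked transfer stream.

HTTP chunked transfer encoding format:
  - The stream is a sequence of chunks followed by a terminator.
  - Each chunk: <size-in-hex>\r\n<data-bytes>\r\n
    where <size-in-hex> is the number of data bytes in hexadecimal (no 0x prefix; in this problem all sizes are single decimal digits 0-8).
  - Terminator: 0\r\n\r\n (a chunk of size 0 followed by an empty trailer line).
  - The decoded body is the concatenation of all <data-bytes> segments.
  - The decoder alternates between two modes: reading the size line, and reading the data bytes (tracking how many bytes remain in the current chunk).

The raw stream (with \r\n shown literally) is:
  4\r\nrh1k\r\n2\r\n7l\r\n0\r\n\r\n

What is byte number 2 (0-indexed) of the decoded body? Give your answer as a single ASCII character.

Chunk 1: stream[0..1]='4' size=0x4=4, data at stream[3..7]='rh1k' -> body[0..4], body so far='rh1k'
Chunk 2: stream[9..10]='2' size=0x2=2, data at stream[12..14]='7l' -> body[4..6], body so far='rh1k7l'
Chunk 3: stream[16..17]='0' size=0 (terminator). Final body='rh1k7l' (6 bytes)
Body byte 2 = '1'

Answer: 1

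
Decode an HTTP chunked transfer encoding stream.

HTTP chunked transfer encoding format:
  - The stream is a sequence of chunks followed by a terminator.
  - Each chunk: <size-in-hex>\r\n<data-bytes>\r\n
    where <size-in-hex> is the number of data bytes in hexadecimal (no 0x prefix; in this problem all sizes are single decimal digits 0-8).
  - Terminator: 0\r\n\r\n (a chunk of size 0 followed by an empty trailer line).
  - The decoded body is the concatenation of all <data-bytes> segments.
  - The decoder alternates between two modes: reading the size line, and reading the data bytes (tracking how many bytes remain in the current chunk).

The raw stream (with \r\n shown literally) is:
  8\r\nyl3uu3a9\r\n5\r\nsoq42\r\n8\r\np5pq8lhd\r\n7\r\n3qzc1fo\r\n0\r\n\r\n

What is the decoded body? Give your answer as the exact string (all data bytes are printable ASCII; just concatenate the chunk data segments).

Chunk 1: stream[0..1]='8' size=0x8=8, data at stream[3..11]='yl3uu3a9' -> body[0..8], body so far='yl3uu3a9'
Chunk 2: stream[13..14]='5' size=0x5=5, data at stream[16..21]='soq42' -> body[8..13], body so far='yl3uu3a9soq42'
Chunk 3: stream[23..24]='8' size=0x8=8, data at stream[26..34]='p5pq8lhd' -> body[13..21], body so far='yl3uu3a9soq42p5pq8lhd'
Chunk 4: stream[36..37]='7' size=0x7=7, data at stream[39..46]='3qzc1fo' -> body[21..28], body so far='yl3uu3a9soq42p5pq8lhd3qzc1fo'
Chunk 5: stream[48..49]='0' size=0 (terminator). Final body='yl3uu3a9soq42p5pq8lhd3qzc1fo' (28 bytes)

Answer: yl3uu3a9soq42p5pq8lhd3qzc1fo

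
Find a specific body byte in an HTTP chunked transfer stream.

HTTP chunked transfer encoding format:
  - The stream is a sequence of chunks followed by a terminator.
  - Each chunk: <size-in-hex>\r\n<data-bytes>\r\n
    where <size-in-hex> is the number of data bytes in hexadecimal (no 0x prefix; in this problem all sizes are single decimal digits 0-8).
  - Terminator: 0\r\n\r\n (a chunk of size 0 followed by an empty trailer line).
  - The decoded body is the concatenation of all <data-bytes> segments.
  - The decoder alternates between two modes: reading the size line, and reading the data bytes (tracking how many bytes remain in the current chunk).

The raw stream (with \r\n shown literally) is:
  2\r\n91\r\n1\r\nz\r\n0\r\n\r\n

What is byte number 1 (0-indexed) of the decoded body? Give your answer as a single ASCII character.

Chunk 1: stream[0..1]='2' size=0x2=2, data at stream[3..5]='91' -> body[0..2], body so far='91'
Chunk 2: stream[7..8]='1' size=0x1=1, data at stream[10..11]='z' -> body[2..3], body so far='91z'
Chunk 3: stream[13..14]='0' size=0 (terminator). Final body='91z' (3 bytes)
Body byte 1 = '1'

Answer: 1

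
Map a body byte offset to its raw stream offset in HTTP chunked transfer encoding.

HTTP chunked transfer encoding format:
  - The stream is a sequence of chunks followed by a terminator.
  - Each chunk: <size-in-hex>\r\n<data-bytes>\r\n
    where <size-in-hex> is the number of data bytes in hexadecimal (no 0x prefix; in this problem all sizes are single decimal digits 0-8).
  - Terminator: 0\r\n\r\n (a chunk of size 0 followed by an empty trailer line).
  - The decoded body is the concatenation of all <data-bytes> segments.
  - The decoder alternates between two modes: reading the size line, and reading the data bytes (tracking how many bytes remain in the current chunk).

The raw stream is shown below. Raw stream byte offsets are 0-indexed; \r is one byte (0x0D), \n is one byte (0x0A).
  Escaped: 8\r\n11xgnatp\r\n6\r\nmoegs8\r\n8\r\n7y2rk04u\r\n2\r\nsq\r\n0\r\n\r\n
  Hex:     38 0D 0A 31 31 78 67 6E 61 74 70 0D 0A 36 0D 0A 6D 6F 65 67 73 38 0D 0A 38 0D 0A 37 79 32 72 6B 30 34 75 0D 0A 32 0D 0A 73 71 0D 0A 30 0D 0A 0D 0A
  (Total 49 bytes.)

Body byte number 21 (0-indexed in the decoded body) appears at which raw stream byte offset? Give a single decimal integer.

Chunk 1: stream[0..1]='8' size=0x8=8, data at stream[3..11]='11xgnatp' -> body[0..8], body so far='11xgnatp'
Chunk 2: stream[13..14]='6' size=0x6=6, data at stream[16..22]='moegs8' -> body[8..14], body so far='11xgnatpmoegs8'
Chunk 3: stream[24..25]='8' size=0x8=8, data at stream[27..35]='7y2rk04u' -> body[14..22], body so far='11xgnatpmoegs87y2rk04u'
Chunk 4: stream[37..38]='2' size=0x2=2, data at stream[40..42]='sq' -> body[22..24], body so far='11xgnatpmoegs87y2rk04usq'
Chunk 5: stream[44..45]='0' size=0 (terminator). Final body='11xgnatpmoegs87y2rk04usq' (24 bytes)
Body byte 21 at stream offset 34

Answer: 34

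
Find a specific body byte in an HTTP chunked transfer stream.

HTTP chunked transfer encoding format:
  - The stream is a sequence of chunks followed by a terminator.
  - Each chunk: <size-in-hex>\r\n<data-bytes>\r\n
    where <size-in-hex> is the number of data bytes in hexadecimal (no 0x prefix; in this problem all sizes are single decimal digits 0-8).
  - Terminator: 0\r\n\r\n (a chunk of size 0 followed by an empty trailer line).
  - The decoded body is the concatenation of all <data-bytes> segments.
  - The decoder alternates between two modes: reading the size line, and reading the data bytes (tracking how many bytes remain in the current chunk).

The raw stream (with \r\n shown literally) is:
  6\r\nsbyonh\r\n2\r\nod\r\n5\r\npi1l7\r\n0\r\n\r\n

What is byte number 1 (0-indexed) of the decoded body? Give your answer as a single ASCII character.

Chunk 1: stream[0..1]='6' size=0x6=6, data at stream[3..9]='sbyonh' -> body[0..6], body so far='sbyonh'
Chunk 2: stream[11..12]='2' size=0x2=2, data at stream[14..16]='od' -> body[6..8], body so far='sbyonhod'
Chunk 3: stream[18..19]='5' size=0x5=5, data at stream[21..26]='pi1l7' -> body[8..13], body so far='sbyonhodpi1l7'
Chunk 4: stream[28..29]='0' size=0 (terminator). Final body='sbyonhodpi1l7' (13 bytes)
Body byte 1 = 'b'

Answer: b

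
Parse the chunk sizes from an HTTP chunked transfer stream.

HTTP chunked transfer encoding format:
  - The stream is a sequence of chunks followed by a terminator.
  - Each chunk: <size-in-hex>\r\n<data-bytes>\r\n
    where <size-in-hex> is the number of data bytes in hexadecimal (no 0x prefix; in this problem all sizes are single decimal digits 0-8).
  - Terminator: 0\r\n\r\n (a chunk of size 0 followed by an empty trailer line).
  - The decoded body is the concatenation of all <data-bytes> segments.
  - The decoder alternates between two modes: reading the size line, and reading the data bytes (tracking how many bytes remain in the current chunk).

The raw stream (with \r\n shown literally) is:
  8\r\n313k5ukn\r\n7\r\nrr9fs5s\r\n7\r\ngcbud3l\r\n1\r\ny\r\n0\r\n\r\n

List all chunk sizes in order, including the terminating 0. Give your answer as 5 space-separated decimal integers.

Answer: 8 7 7 1 0

Derivation:
Chunk 1: stream[0..1]='8' size=0x8=8, data at stream[3..11]='313k5ukn' -> body[0..8], body so far='313k5ukn'
Chunk 2: stream[13..14]='7' size=0x7=7, data at stream[16..23]='rr9fs5s' -> body[8..15], body so far='313k5uknrr9fs5s'
Chunk 3: stream[25..26]='7' size=0x7=7, data at stream[28..35]='gcbud3l' -> body[15..22], body so far='313k5uknrr9fs5sgcbud3l'
Chunk 4: stream[37..38]='1' size=0x1=1, data at stream[40..41]='y' -> body[22..23], body so far='313k5uknrr9fs5sgcbud3ly'
Chunk 5: stream[43..44]='0' size=0 (terminator). Final body='313k5uknrr9fs5sgcbud3ly' (23 bytes)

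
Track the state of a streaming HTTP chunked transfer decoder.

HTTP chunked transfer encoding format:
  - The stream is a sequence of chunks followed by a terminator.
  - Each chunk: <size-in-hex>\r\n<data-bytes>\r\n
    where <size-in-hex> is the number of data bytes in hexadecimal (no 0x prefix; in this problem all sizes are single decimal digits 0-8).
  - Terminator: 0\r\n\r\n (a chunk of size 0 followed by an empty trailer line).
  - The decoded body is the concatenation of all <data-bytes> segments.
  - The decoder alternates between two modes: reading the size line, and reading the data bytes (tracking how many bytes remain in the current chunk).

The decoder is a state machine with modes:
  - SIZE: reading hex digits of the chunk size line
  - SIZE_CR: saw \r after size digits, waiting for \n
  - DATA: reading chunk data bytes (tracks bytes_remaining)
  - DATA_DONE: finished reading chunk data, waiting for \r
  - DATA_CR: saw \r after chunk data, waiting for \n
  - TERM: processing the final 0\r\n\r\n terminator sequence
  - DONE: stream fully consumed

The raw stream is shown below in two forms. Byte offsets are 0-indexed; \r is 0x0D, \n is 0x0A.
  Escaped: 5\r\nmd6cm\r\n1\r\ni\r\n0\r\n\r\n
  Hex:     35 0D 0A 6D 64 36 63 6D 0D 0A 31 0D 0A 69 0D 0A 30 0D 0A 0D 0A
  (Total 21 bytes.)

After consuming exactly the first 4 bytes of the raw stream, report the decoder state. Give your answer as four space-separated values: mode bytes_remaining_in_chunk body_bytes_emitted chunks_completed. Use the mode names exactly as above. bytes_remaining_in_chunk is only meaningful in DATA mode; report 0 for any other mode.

Answer: DATA 4 1 0

Derivation:
Byte 0 = '5': mode=SIZE remaining=0 emitted=0 chunks_done=0
Byte 1 = 0x0D: mode=SIZE_CR remaining=0 emitted=0 chunks_done=0
Byte 2 = 0x0A: mode=DATA remaining=5 emitted=0 chunks_done=0
Byte 3 = 'm': mode=DATA remaining=4 emitted=1 chunks_done=0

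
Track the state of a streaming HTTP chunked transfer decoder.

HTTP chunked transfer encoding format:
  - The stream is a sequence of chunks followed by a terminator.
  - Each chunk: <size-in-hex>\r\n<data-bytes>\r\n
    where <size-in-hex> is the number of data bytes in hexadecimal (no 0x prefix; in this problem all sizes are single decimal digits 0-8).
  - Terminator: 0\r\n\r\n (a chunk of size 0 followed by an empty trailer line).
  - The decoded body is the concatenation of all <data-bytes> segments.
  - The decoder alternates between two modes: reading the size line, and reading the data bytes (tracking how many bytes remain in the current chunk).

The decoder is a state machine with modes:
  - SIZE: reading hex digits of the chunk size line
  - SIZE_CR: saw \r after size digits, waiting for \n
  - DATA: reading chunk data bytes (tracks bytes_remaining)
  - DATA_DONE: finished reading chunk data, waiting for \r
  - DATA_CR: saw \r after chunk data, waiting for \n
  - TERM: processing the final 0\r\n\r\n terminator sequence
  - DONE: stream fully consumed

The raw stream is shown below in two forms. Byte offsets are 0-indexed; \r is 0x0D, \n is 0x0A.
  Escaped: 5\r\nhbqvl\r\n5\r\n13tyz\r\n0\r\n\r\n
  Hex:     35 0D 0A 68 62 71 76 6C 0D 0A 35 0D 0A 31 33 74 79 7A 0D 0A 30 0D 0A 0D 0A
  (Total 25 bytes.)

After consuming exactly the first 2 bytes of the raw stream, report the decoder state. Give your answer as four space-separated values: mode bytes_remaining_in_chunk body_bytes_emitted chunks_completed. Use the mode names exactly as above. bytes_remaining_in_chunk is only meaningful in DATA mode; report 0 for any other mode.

Answer: SIZE_CR 0 0 0

Derivation:
Byte 0 = '5': mode=SIZE remaining=0 emitted=0 chunks_done=0
Byte 1 = 0x0D: mode=SIZE_CR remaining=0 emitted=0 chunks_done=0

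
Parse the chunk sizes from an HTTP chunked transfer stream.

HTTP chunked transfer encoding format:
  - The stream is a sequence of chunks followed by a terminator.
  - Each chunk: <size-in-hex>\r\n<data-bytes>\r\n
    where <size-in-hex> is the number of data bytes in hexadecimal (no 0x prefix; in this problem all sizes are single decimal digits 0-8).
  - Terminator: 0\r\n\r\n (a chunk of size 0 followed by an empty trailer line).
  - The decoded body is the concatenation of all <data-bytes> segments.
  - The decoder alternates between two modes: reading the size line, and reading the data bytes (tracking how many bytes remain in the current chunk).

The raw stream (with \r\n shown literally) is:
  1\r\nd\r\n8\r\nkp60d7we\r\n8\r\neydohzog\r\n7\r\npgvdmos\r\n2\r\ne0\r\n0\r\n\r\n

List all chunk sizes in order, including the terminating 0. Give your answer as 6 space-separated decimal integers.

Chunk 1: stream[0..1]='1' size=0x1=1, data at stream[3..4]='d' -> body[0..1], body so far='d'
Chunk 2: stream[6..7]='8' size=0x8=8, data at stream[9..17]='kp60d7we' -> body[1..9], body so far='dkp60d7we'
Chunk 3: stream[19..20]='8' size=0x8=8, data at stream[22..30]='eydohzog' -> body[9..17], body so far='dkp60d7weeydohzog'
Chunk 4: stream[32..33]='7' size=0x7=7, data at stream[35..42]='pgvdmos' -> body[17..24], body so far='dkp60d7weeydohzogpgvdmos'
Chunk 5: stream[44..45]='2' size=0x2=2, data at stream[47..49]='e0' -> body[24..26], body so far='dkp60d7weeydohzogpgvdmose0'
Chunk 6: stream[51..52]='0' size=0 (terminator). Final body='dkp60d7weeydohzogpgvdmose0' (26 bytes)

Answer: 1 8 8 7 2 0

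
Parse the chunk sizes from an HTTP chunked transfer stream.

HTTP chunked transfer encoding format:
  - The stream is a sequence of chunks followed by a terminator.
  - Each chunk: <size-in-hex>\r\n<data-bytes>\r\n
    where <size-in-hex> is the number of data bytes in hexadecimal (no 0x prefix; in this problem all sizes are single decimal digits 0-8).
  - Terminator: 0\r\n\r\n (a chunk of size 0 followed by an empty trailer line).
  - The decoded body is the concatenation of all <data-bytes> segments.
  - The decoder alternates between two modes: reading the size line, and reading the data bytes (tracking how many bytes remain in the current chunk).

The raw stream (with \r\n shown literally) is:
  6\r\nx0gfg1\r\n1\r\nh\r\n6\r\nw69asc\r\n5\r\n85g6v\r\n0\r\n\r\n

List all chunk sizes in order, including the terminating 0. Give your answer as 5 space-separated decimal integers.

Chunk 1: stream[0..1]='6' size=0x6=6, data at stream[3..9]='x0gfg1' -> body[0..6], body so far='x0gfg1'
Chunk 2: stream[11..12]='1' size=0x1=1, data at stream[14..15]='h' -> body[6..7], body so far='x0gfg1h'
Chunk 3: stream[17..18]='6' size=0x6=6, data at stream[20..26]='w69asc' -> body[7..13], body so far='x0gfg1hw69asc'
Chunk 4: stream[28..29]='5' size=0x5=5, data at stream[31..36]='85g6v' -> body[13..18], body so far='x0gfg1hw69asc85g6v'
Chunk 5: stream[38..39]='0' size=0 (terminator). Final body='x0gfg1hw69asc85g6v' (18 bytes)

Answer: 6 1 6 5 0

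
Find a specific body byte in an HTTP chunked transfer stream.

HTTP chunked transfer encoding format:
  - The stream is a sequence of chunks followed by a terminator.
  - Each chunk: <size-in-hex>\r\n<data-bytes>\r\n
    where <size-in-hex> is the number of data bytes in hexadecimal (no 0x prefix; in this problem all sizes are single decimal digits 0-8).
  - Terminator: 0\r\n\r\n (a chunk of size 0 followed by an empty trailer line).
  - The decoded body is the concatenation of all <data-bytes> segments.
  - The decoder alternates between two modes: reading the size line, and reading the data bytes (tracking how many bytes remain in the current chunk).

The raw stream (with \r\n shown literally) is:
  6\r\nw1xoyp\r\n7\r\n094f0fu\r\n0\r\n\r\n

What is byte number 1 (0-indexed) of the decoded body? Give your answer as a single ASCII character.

Chunk 1: stream[0..1]='6' size=0x6=6, data at stream[3..9]='w1xoyp' -> body[0..6], body so far='w1xoyp'
Chunk 2: stream[11..12]='7' size=0x7=7, data at stream[14..21]='094f0fu' -> body[6..13], body so far='w1xoyp094f0fu'
Chunk 3: stream[23..24]='0' size=0 (terminator). Final body='w1xoyp094f0fu' (13 bytes)
Body byte 1 = '1'

Answer: 1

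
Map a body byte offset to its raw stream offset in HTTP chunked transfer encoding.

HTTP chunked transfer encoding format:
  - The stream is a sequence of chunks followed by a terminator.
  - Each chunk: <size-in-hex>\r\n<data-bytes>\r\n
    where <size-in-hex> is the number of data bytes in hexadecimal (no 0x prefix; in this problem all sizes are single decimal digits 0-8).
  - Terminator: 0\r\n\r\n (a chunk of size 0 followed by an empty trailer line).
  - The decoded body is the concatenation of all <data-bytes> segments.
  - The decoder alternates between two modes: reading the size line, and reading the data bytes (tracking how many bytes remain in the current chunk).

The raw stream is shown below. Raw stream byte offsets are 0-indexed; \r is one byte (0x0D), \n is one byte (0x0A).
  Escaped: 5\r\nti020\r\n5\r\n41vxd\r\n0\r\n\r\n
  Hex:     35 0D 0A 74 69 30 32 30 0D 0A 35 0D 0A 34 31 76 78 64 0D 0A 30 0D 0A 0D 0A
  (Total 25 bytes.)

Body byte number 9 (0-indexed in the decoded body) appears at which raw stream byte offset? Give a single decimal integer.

Chunk 1: stream[0..1]='5' size=0x5=5, data at stream[3..8]='ti020' -> body[0..5], body so far='ti020'
Chunk 2: stream[10..11]='5' size=0x5=5, data at stream[13..18]='41vxd' -> body[5..10], body so far='ti02041vxd'
Chunk 3: stream[20..21]='0' size=0 (terminator). Final body='ti02041vxd' (10 bytes)
Body byte 9 at stream offset 17

Answer: 17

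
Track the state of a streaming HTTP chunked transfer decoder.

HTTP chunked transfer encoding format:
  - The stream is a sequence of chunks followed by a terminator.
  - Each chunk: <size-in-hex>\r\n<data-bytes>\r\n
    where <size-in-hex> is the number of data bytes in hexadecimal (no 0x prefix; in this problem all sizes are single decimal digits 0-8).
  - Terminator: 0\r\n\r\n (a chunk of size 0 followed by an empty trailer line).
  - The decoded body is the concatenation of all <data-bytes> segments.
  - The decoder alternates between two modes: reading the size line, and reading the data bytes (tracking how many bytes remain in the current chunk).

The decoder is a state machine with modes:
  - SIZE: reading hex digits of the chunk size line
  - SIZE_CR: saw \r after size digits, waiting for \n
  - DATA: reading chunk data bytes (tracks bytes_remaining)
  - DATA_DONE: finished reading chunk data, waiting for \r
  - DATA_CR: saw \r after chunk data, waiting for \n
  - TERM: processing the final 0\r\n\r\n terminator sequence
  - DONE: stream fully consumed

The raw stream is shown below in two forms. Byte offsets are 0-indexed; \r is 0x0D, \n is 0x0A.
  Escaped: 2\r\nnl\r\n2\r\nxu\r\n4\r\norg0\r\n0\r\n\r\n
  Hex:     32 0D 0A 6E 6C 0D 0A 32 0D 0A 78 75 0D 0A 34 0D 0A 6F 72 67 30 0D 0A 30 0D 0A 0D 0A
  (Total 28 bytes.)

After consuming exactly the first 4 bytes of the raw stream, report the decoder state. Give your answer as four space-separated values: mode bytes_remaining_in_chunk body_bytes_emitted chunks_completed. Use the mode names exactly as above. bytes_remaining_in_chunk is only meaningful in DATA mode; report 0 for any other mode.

Answer: DATA 1 1 0

Derivation:
Byte 0 = '2': mode=SIZE remaining=0 emitted=0 chunks_done=0
Byte 1 = 0x0D: mode=SIZE_CR remaining=0 emitted=0 chunks_done=0
Byte 2 = 0x0A: mode=DATA remaining=2 emitted=0 chunks_done=0
Byte 3 = 'n': mode=DATA remaining=1 emitted=1 chunks_done=0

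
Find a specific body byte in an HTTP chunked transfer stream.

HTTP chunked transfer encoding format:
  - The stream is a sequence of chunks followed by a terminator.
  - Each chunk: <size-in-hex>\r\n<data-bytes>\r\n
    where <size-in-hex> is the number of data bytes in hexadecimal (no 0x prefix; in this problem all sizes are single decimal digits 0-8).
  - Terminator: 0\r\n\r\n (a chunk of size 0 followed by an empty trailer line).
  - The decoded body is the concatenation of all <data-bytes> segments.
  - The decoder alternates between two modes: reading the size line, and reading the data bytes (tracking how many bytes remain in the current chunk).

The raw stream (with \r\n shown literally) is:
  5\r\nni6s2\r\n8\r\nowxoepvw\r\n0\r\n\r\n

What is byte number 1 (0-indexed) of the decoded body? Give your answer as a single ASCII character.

Answer: i

Derivation:
Chunk 1: stream[0..1]='5' size=0x5=5, data at stream[3..8]='ni6s2' -> body[0..5], body so far='ni6s2'
Chunk 2: stream[10..11]='8' size=0x8=8, data at stream[13..21]='owxoepvw' -> body[5..13], body so far='ni6s2owxoepvw'
Chunk 3: stream[23..24]='0' size=0 (terminator). Final body='ni6s2owxoepvw' (13 bytes)
Body byte 1 = 'i'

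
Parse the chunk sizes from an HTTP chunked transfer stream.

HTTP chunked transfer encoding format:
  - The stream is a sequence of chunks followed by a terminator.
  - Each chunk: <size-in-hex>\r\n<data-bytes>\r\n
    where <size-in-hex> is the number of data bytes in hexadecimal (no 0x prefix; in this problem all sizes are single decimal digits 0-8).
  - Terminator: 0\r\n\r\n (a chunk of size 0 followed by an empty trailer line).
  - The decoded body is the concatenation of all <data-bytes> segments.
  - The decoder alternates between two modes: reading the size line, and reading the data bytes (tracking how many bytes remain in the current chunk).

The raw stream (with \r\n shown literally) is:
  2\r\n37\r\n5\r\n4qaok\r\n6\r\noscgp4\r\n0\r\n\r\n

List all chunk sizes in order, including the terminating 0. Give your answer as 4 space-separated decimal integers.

Chunk 1: stream[0..1]='2' size=0x2=2, data at stream[3..5]='37' -> body[0..2], body so far='37'
Chunk 2: stream[7..8]='5' size=0x5=5, data at stream[10..15]='4qaok' -> body[2..7], body so far='374qaok'
Chunk 3: stream[17..18]='6' size=0x6=6, data at stream[20..26]='oscgp4' -> body[7..13], body so far='374qaokoscgp4'
Chunk 4: stream[28..29]='0' size=0 (terminator). Final body='374qaokoscgp4' (13 bytes)

Answer: 2 5 6 0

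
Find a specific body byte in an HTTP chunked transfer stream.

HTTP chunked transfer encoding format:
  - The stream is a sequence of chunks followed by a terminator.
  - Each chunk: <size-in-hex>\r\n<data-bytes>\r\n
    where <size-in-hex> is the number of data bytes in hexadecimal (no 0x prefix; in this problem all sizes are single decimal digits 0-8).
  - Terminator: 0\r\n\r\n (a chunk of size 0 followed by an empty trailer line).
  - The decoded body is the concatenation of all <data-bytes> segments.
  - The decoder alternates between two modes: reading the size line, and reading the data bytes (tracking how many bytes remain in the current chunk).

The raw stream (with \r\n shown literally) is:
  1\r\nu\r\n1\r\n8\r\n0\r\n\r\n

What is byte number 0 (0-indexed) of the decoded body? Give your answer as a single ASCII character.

Answer: u

Derivation:
Chunk 1: stream[0..1]='1' size=0x1=1, data at stream[3..4]='u' -> body[0..1], body so far='u'
Chunk 2: stream[6..7]='1' size=0x1=1, data at stream[9..10]='8' -> body[1..2], body so far='u8'
Chunk 3: stream[12..13]='0' size=0 (terminator). Final body='u8' (2 bytes)
Body byte 0 = 'u'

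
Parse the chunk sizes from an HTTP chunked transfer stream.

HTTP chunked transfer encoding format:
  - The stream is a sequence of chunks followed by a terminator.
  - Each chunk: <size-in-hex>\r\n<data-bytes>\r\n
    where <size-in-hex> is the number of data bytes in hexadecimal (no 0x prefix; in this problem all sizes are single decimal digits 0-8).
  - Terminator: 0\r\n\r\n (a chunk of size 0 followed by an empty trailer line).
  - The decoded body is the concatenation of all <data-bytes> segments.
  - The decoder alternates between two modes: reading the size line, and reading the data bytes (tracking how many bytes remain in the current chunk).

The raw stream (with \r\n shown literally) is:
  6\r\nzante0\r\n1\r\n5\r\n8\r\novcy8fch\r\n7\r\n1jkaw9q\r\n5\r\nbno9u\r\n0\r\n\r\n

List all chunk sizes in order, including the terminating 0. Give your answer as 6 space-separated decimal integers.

Chunk 1: stream[0..1]='6' size=0x6=6, data at stream[3..9]='zante0' -> body[0..6], body so far='zante0'
Chunk 2: stream[11..12]='1' size=0x1=1, data at stream[14..15]='5' -> body[6..7], body so far='zante05'
Chunk 3: stream[17..18]='8' size=0x8=8, data at stream[20..28]='ovcy8fch' -> body[7..15], body so far='zante05ovcy8fch'
Chunk 4: stream[30..31]='7' size=0x7=7, data at stream[33..40]='1jkaw9q' -> body[15..22], body so far='zante05ovcy8fch1jkaw9q'
Chunk 5: stream[42..43]='5' size=0x5=5, data at stream[45..50]='bno9u' -> body[22..27], body so far='zante05ovcy8fch1jkaw9qbno9u'
Chunk 6: stream[52..53]='0' size=0 (terminator). Final body='zante05ovcy8fch1jkaw9qbno9u' (27 bytes)

Answer: 6 1 8 7 5 0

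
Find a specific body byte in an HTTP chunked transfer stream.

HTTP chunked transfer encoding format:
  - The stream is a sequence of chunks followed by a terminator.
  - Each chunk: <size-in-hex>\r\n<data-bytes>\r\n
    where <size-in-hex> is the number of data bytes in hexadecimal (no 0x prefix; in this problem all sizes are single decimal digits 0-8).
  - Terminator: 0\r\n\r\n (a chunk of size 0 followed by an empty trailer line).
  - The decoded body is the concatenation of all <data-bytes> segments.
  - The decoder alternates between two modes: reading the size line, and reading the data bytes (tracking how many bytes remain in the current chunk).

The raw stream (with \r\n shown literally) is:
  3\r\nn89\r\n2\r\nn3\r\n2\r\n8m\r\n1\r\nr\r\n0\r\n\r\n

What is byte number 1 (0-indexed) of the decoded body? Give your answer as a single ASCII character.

Chunk 1: stream[0..1]='3' size=0x3=3, data at stream[3..6]='n89' -> body[0..3], body so far='n89'
Chunk 2: stream[8..9]='2' size=0x2=2, data at stream[11..13]='n3' -> body[3..5], body so far='n89n3'
Chunk 3: stream[15..16]='2' size=0x2=2, data at stream[18..20]='8m' -> body[5..7], body so far='n89n38m'
Chunk 4: stream[22..23]='1' size=0x1=1, data at stream[25..26]='r' -> body[7..8], body so far='n89n38mr'
Chunk 5: stream[28..29]='0' size=0 (terminator). Final body='n89n38mr' (8 bytes)
Body byte 1 = '8'

Answer: 8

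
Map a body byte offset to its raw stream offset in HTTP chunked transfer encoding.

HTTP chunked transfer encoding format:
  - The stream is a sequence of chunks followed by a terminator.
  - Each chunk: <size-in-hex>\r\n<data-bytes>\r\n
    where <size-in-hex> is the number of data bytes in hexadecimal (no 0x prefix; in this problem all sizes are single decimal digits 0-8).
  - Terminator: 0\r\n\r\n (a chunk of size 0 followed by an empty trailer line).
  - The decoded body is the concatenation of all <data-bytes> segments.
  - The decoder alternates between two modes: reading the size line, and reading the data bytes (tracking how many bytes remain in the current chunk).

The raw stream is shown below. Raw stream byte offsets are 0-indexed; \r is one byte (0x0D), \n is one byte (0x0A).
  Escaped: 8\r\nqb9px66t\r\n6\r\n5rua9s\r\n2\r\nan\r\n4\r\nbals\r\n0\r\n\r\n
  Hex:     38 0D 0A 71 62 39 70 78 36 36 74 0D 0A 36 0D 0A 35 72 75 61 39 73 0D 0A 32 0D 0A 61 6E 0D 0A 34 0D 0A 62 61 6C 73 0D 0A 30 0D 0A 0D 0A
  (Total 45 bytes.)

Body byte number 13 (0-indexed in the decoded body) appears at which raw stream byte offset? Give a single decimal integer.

Answer: 21

Derivation:
Chunk 1: stream[0..1]='8' size=0x8=8, data at stream[3..11]='qb9px66t' -> body[0..8], body so far='qb9px66t'
Chunk 2: stream[13..14]='6' size=0x6=6, data at stream[16..22]='5rua9s' -> body[8..14], body so far='qb9px66t5rua9s'
Chunk 3: stream[24..25]='2' size=0x2=2, data at stream[27..29]='an' -> body[14..16], body so far='qb9px66t5rua9san'
Chunk 4: stream[31..32]='4' size=0x4=4, data at stream[34..38]='bals' -> body[16..20], body so far='qb9px66t5rua9sanbals'
Chunk 5: stream[40..41]='0' size=0 (terminator). Final body='qb9px66t5rua9sanbals' (20 bytes)
Body byte 13 at stream offset 21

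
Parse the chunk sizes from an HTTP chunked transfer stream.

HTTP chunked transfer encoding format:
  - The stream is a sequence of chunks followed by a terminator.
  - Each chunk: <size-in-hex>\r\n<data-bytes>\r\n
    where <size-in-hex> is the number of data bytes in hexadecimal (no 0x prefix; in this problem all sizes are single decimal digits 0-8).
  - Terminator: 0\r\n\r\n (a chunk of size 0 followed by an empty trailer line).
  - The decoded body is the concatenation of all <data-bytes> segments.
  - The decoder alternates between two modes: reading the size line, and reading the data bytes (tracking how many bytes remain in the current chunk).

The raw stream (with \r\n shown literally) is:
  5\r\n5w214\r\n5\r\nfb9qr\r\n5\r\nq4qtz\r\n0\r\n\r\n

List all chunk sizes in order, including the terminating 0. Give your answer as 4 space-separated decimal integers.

Chunk 1: stream[0..1]='5' size=0x5=5, data at stream[3..8]='5w214' -> body[0..5], body so far='5w214'
Chunk 2: stream[10..11]='5' size=0x5=5, data at stream[13..18]='fb9qr' -> body[5..10], body so far='5w214fb9qr'
Chunk 3: stream[20..21]='5' size=0x5=5, data at stream[23..28]='q4qtz' -> body[10..15], body so far='5w214fb9qrq4qtz'
Chunk 4: stream[30..31]='0' size=0 (terminator). Final body='5w214fb9qrq4qtz' (15 bytes)

Answer: 5 5 5 0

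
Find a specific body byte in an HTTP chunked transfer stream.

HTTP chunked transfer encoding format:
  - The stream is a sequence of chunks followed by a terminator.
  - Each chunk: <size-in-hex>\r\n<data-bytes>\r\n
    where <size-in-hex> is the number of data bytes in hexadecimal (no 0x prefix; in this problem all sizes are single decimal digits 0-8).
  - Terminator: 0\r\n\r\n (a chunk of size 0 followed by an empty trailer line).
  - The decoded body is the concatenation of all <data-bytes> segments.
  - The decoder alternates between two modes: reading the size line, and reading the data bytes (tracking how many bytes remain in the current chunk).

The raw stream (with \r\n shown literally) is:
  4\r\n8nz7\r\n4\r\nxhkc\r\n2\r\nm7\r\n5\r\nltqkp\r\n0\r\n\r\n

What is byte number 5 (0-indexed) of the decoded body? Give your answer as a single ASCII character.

Chunk 1: stream[0..1]='4' size=0x4=4, data at stream[3..7]='8nz7' -> body[0..4], body so far='8nz7'
Chunk 2: stream[9..10]='4' size=0x4=4, data at stream[12..16]='xhkc' -> body[4..8], body so far='8nz7xhkc'
Chunk 3: stream[18..19]='2' size=0x2=2, data at stream[21..23]='m7' -> body[8..10], body so far='8nz7xhkcm7'
Chunk 4: stream[25..26]='5' size=0x5=5, data at stream[28..33]='ltqkp' -> body[10..15], body so far='8nz7xhkcm7ltqkp'
Chunk 5: stream[35..36]='0' size=0 (terminator). Final body='8nz7xhkcm7ltqkp' (15 bytes)
Body byte 5 = 'h'

Answer: h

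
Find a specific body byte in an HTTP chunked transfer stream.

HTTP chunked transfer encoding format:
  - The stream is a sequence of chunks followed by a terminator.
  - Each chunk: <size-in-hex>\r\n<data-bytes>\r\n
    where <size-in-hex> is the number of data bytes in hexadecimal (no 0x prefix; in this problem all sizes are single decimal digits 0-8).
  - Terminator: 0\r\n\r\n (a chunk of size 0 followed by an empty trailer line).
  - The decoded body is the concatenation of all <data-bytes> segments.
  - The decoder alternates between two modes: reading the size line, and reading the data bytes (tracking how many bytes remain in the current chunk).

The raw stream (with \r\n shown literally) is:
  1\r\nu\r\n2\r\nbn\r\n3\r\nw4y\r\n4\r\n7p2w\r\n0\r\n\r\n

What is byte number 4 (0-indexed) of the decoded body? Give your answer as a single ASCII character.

Answer: 4

Derivation:
Chunk 1: stream[0..1]='1' size=0x1=1, data at stream[3..4]='u' -> body[0..1], body so far='u'
Chunk 2: stream[6..7]='2' size=0x2=2, data at stream[9..11]='bn' -> body[1..3], body so far='ubn'
Chunk 3: stream[13..14]='3' size=0x3=3, data at stream[16..19]='w4y' -> body[3..6], body so far='ubnw4y'
Chunk 4: stream[21..22]='4' size=0x4=4, data at stream[24..28]='7p2w' -> body[6..10], body so far='ubnw4y7p2w'
Chunk 5: stream[30..31]='0' size=0 (terminator). Final body='ubnw4y7p2w' (10 bytes)
Body byte 4 = '4'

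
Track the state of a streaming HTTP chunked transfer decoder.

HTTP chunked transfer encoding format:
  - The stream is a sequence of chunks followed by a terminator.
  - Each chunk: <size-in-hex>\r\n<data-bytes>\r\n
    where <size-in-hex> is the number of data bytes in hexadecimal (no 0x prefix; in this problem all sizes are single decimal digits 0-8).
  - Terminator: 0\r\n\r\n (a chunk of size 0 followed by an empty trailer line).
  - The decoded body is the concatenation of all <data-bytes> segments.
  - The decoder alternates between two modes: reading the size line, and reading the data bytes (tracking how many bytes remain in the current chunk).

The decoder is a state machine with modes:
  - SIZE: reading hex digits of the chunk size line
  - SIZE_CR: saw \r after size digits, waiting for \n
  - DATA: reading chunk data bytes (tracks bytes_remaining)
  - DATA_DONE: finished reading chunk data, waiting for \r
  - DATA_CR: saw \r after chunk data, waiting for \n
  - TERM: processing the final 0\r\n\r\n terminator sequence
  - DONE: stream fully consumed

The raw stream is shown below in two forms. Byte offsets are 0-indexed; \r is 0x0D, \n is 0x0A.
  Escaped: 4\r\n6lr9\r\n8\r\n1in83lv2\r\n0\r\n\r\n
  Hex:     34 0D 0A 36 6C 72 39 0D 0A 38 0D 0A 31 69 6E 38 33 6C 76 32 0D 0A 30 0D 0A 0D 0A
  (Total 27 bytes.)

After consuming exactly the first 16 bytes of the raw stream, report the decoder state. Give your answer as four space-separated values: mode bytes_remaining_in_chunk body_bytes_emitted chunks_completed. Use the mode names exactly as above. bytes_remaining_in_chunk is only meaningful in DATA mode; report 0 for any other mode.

Byte 0 = '4': mode=SIZE remaining=0 emitted=0 chunks_done=0
Byte 1 = 0x0D: mode=SIZE_CR remaining=0 emitted=0 chunks_done=0
Byte 2 = 0x0A: mode=DATA remaining=4 emitted=0 chunks_done=0
Byte 3 = '6': mode=DATA remaining=3 emitted=1 chunks_done=0
Byte 4 = 'l': mode=DATA remaining=2 emitted=2 chunks_done=0
Byte 5 = 'r': mode=DATA remaining=1 emitted=3 chunks_done=0
Byte 6 = '9': mode=DATA_DONE remaining=0 emitted=4 chunks_done=0
Byte 7 = 0x0D: mode=DATA_CR remaining=0 emitted=4 chunks_done=0
Byte 8 = 0x0A: mode=SIZE remaining=0 emitted=4 chunks_done=1
Byte 9 = '8': mode=SIZE remaining=0 emitted=4 chunks_done=1
Byte 10 = 0x0D: mode=SIZE_CR remaining=0 emitted=4 chunks_done=1
Byte 11 = 0x0A: mode=DATA remaining=8 emitted=4 chunks_done=1
Byte 12 = '1': mode=DATA remaining=7 emitted=5 chunks_done=1
Byte 13 = 'i': mode=DATA remaining=6 emitted=6 chunks_done=1
Byte 14 = 'n': mode=DATA remaining=5 emitted=7 chunks_done=1
Byte 15 = '8': mode=DATA remaining=4 emitted=8 chunks_done=1

Answer: DATA 4 8 1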